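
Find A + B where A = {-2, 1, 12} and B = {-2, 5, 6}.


A + B = {a + b : a ∈ A, b ∈ B}.
Enumerate all |A|·|B| = 3·3 = 9 pairs (a, b) and collect distinct sums.
a = -2: -2+-2=-4, -2+5=3, -2+6=4
a = 1: 1+-2=-1, 1+5=6, 1+6=7
a = 12: 12+-2=10, 12+5=17, 12+6=18
Collecting distinct sums: A + B = {-4, -1, 3, 4, 6, 7, 10, 17, 18}
|A + B| = 9

A + B = {-4, -1, 3, 4, 6, 7, 10, 17, 18}


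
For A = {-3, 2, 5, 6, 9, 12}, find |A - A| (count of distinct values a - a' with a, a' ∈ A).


A - A = {a - a' : a, a' ∈ A}; |A| = 6.
Bounds: 2|A|-1 ≤ |A - A| ≤ |A|² - |A| + 1, i.e. 11 ≤ |A - A| ≤ 31.
Note: 0 ∈ A - A always (from a - a). The set is symmetric: if d ∈ A - A then -d ∈ A - A.
Enumerate nonzero differences d = a - a' with a > a' (then include -d):
Positive differences: {1, 3, 4, 5, 6, 7, 8, 9, 10, 12, 15}
Full difference set: {0} ∪ (positive diffs) ∪ (negative diffs).
|A - A| = 1 + 2·11 = 23 (matches direct enumeration: 23).

|A - A| = 23


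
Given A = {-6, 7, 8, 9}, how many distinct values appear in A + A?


A + A = {a + a' : a, a' ∈ A}; |A| = 4.
General bounds: 2|A| - 1 ≤ |A + A| ≤ |A|(|A|+1)/2, i.e. 7 ≤ |A + A| ≤ 10.
Lower bound 2|A|-1 is attained iff A is an arithmetic progression.
Enumerate sums a + a' for a ≤ a' (symmetric, so this suffices):
a = -6: -6+-6=-12, -6+7=1, -6+8=2, -6+9=3
a = 7: 7+7=14, 7+8=15, 7+9=16
a = 8: 8+8=16, 8+9=17
a = 9: 9+9=18
Distinct sums: {-12, 1, 2, 3, 14, 15, 16, 17, 18}
|A + A| = 9

|A + A| = 9


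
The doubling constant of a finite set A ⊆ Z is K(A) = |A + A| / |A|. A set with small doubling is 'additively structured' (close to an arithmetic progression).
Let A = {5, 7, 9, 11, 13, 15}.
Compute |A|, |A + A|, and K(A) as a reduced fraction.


|A| = 6.
Compute A + A by enumerating all 36 pairs.
A + A = {10, 12, 14, 16, 18, 20, 22, 24, 26, 28, 30}, so |A + A| = 11.
K = |A + A| / |A| = 11/6 (already in lowest terms) ≈ 1.8333.
Reference: AP of size 6 gives K = 11/6 ≈ 1.8333; a fully generic set of size 6 gives K ≈ 3.5000.

|A| = 6, |A + A| = 11, K = 11/6.


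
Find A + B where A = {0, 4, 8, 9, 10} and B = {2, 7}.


A + B = {a + b : a ∈ A, b ∈ B}.
Enumerate all |A|·|B| = 5·2 = 10 pairs (a, b) and collect distinct sums.
a = 0: 0+2=2, 0+7=7
a = 4: 4+2=6, 4+7=11
a = 8: 8+2=10, 8+7=15
a = 9: 9+2=11, 9+7=16
a = 10: 10+2=12, 10+7=17
Collecting distinct sums: A + B = {2, 6, 7, 10, 11, 12, 15, 16, 17}
|A + B| = 9

A + B = {2, 6, 7, 10, 11, 12, 15, 16, 17}


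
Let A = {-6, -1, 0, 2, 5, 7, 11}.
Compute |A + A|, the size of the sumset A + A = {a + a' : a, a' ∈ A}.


A + A = {a + a' : a, a' ∈ A}; |A| = 7.
General bounds: 2|A| - 1 ≤ |A + A| ≤ |A|(|A|+1)/2, i.e. 13 ≤ |A + A| ≤ 28.
Lower bound 2|A|-1 is attained iff A is an arithmetic progression.
Enumerate sums a + a' for a ≤ a' (symmetric, so this suffices):
a = -6: -6+-6=-12, -6+-1=-7, -6+0=-6, -6+2=-4, -6+5=-1, -6+7=1, -6+11=5
a = -1: -1+-1=-2, -1+0=-1, -1+2=1, -1+5=4, -1+7=6, -1+11=10
a = 0: 0+0=0, 0+2=2, 0+5=5, 0+7=7, 0+11=11
a = 2: 2+2=4, 2+5=7, 2+7=9, 2+11=13
a = 5: 5+5=10, 5+7=12, 5+11=16
a = 7: 7+7=14, 7+11=18
a = 11: 11+11=22
Distinct sums: {-12, -7, -6, -4, -2, -1, 0, 1, 2, 4, 5, 6, 7, 9, 10, 11, 12, 13, 14, 16, 18, 22}
|A + A| = 22

|A + A| = 22


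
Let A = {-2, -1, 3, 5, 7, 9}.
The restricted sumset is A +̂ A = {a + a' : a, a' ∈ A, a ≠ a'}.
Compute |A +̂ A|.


Restricted sumset: A +̂ A = {a + a' : a ∈ A, a' ∈ A, a ≠ a'}.
Equivalently, take A + A and drop any sum 2a that is achievable ONLY as a + a for a ∈ A (i.e. sums representable only with equal summands).
Enumerate pairs (a, a') with a < a' (symmetric, so each unordered pair gives one sum; this covers all a ≠ a'):
  -2 + -1 = -3
  -2 + 3 = 1
  -2 + 5 = 3
  -2 + 7 = 5
  -2 + 9 = 7
  -1 + 3 = 2
  -1 + 5 = 4
  -1 + 7 = 6
  -1 + 9 = 8
  3 + 5 = 8
  3 + 7 = 10
  3 + 9 = 12
  5 + 7 = 12
  5 + 9 = 14
  7 + 9 = 16
Collected distinct sums: {-3, 1, 2, 3, 4, 5, 6, 7, 8, 10, 12, 14, 16}
|A +̂ A| = 13
(Reference bound: |A +̂ A| ≥ 2|A| - 3 for |A| ≥ 2, with |A| = 6 giving ≥ 9.)

|A +̂ A| = 13


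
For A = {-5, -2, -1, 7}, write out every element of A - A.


A - A = {a - a' : a, a' ∈ A}.
Compute a - a' for each ordered pair (a, a'):
a = -5: -5--5=0, -5--2=-3, -5--1=-4, -5-7=-12
a = -2: -2--5=3, -2--2=0, -2--1=-1, -2-7=-9
a = -1: -1--5=4, -1--2=1, -1--1=0, -1-7=-8
a = 7: 7--5=12, 7--2=9, 7--1=8, 7-7=0
Collecting distinct values (and noting 0 appears from a-a):
A - A = {-12, -9, -8, -4, -3, -1, 0, 1, 3, 4, 8, 9, 12}
|A - A| = 13

A - A = {-12, -9, -8, -4, -3, -1, 0, 1, 3, 4, 8, 9, 12}


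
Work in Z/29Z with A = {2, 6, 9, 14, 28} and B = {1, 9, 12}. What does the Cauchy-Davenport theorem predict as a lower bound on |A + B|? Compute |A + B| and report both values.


Cauchy-Davenport: |A + B| ≥ min(p, |A| + |B| - 1) for A, B nonempty in Z/pZ.
|A| = 5, |B| = 3, p = 29.
CD lower bound = min(29, 5 + 3 - 1) = min(29, 7) = 7.
Compute A + B mod 29 directly:
a = 2: 2+1=3, 2+9=11, 2+12=14
a = 6: 6+1=7, 6+9=15, 6+12=18
a = 9: 9+1=10, 9+9=18, 9+12=21
a = 14: 14+1=15, 14+9=23, 14+12=26
a = 28: 28+1=0, 28+9=8, 28+12=11
A + B = {0, 3, 7, 8, 10, 11, 14, 15, 18, 21, 23, 26}, so |A + B| = 12.
Verify: 12 ≥ 7? Yes ✓.

CD lower bound = 7, actual |A + B| = 12.


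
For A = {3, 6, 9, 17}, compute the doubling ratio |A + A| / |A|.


|A| = 4.
Compute A + A by enumerating all 16 pairs.
A + A = {6, 9, 12, 15, 18, 20, 23, 26, 34}, so |A + A| = 9.
K = |A + A| / |A| = 9/4 (already in lowest terms) ≈ 2.2500.
Reference: AP of size 4 gives K = 7/4 ≈ 1.7500; a fully generic set of size 4 gives K ≈ 2.5000.

|A| = 4, |A + A| = 9, K = 9/4.


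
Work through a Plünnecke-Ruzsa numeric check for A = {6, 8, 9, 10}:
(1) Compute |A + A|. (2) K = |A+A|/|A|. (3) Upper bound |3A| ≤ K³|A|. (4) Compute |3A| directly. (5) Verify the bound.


|A| = 4.
Step 1: Compute A + A by enumerating all 16 pairs.
A + A = {12, 14, 15, 16, 17, 18, 19, 20}, so |A + A| = 8.
Step 2: Doubling constant K = |A + A|/|A| = 8/4 = 8/4 ≈ 2.0000.
Step 3: Plünnecke-Ruzsa gives |3A| ≤ K³·|A| = (2.0000)³ · 4 ≈ 32.0000.
Step 4: Compute 3A = A + A + A directly by enumerating all triples (a,b,c) ∈ A³; |3A| = 12.
Step 5: Check 12 ≤ 32.0000? Yes ✓.

K = 8/4, Plünnecke-Ruzsa bound K³|A| ≈ 32.0000, |3A| = 12, inequality holds.


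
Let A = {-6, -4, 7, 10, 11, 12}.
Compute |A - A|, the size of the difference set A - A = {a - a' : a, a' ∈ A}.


A - A = {a - a' : a, a' ∈ A}; |A| = 6.
Bounds: 2|A|-1 ≤ |A - A| ≤ |A|² - |A| + 1, i.e. 11 ≤ |A - A| ≤ 31.
Note: 0 ∈ A - A always (from a - a). The set is symmetric: if d ∈ A - A then -d ∈ A - A.
Enumerate nonzero differences d = a - a' with a > a' (then include -d):
Positive differences: {1, 2, 3, 4, 5, 11, 13, 14, 15, 16, 17, 18}
Full difference set: {0} ∪ (positive diffs) ∪ (negative diffs).
|A - A| = 1 + 2·12 = 25 (matches direct enumeration: 25).

|A - A| = 25


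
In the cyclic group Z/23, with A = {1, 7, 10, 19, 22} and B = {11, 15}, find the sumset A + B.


Work in Z/23Z: reduce every sum a + b modulo 23.
Enumerate all 10 pairs:
a = 1: 1+11=12, 1+15=16
a = 7: 7+11=18, 7+15=22
a = 10: 10+11=21, 10+15=2
a = 19: 19+11=7, 19+15=11
a = 22: 22+11=10, 22+15=14
Distinct residues collected: {2, 7, 10, 11, 12, 14, 16, 18, 21, 22}
|A + B| = 10 (out of 23 total residues).

A + B = {2, 7, 10, 11, 12, 14, 16, 18, 21, 22}


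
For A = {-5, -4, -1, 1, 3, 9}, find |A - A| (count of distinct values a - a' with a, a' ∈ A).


A - A = {a - a' : a, a' ∈ A}; |A| = 6.
Bounds: 2|A|-1 ≤ |A - A| ≤ |A|² - |A| + 1, i.e. 11 ≤ |A - A| ≤ 31.
Note: 0 ∈ A - A always (from a - a). The set is symmetric: if d ∈ A - A then -d ∈ A - A.
Enumerate nonzero differences d = a - a' with a > a' (then include -d):
Positive differences: {1, 2, 3, 4, 5, 6, 7, 8, 10, 13, 14}
Full difference set: {0} ∪ (positive diffs) ∪ (negative diffs).
|A - A| = 1 + 2·11 = 23 (matches direct enumeration: 23).

|A - A| = 23


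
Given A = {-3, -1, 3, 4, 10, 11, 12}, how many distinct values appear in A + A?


A + A = {a + a' : a, a' ∈ A}; |A| = 7.
General bounds: 2|A| - 1 ≤ |A + A| ≤ |A|(|A|+1)/2, i.e. 13 ≤ |A + A| ≤ 28.
Lower bound 2|A|-1 is attained iff A is an arithmetic progression.
Enumerate sums a + a' for a ≤ a' (symmetric, so this suffices):
a = -3: -3+-3=-6, -3+-1=-4, -3+3=0, -3+4=1, -3+10=7, -3+11=8, -3+12=9
a = -1: -1+-1=-2, -1+3=2, -1+4=3, -1+10=9, -1+11=10, -1+12=11
a = 3: 3+3=6, 3+4=7, 3+10=13, 3+11=14, 3+12=15
a = 4: 4+4=8, 4+10=14, 4+11=15, 4+12=16
a = 10: 10+10=20, 10+11=21, 10+12=22
a = 11: 11+11=22, 11+12=23
a = 12: 12+12=24
Distinct sums: {-6, -4, -2, 0, 1, 2, 3, 6, 7, 8, 9, 10, 11, 13, 14, 15, 16, 20, 21, 22, 23, 24}
|A + A| = 22

|A + A| = 22


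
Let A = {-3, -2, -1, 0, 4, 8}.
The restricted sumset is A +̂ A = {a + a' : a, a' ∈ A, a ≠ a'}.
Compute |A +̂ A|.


Restricted sumset: A +̂ A = {a + a' : a ∈ A, a' ∈ A, a ≠ a'}.
Equivalently, take A + A and drop any sum 2a that is achievable ONLY as a + a for a ∈ A (i.e. sums representable only with equal summands).
Enumerate pairs (a, a') with a < a' (symmetric, so each unordered pair gives one sum; this covers all a ≠ a'):
  -3 + -2 = -5
  -3 + -1 = -4
  -3 + 0 = -3
  -3 + 4 = 1
  -3 + 8 = 5
  -2 + -1 = -3
  -2 + 0 = -2
  -2 + 4 = 2
  -2 + 8 = 6
  -1 + 0 = -1
  -1 + 4 = 3
  -1 + 8 = 7
  0 + 4 = 4
  0 + 8 = 8
  4 + 8 = 12
Collected distinct sums: {-5, -4, -3, -2, -1, 1, 2, 3, 4, 5, 6, 7, 8, 12}
|A +̂ A| = 14
(Reference bound: |A +̂ A| ≥ 2|A| - 3 for |A| ≥ 2, with |A| = 6 giving ≥ 9.)

|A +̂ A| = 14


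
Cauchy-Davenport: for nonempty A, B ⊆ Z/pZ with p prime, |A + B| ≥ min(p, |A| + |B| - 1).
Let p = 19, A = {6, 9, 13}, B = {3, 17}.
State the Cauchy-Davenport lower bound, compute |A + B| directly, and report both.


Cauchy-Davenport: |A + B| ≥ min(p, |A| + |B| - 1) for A, B nonempty in Z/pZ.
|A| = 3, |B| = 2, p = 19.
CD lower bound = min(19, 3 + 2 - 1) = min(19, 4) = 4.
Compute A + B mod 19 directly:
a = 6: 6+3=9, 6+17=4
a = 9: 9+3=12, 9+17=7
a = 13: 13+3=16, 13+17=11
A + B = {4, 7, 9, 11, 12, 16}, so |A + B| = 6.
Verify: 6 ≥ 4? Yes ✓.

CD lower bound = 4, actual |A + B| = 6.


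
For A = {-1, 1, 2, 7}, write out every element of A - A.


A - A = {a - a' : a, a' ∈ A}.
Compute a - a' for each ordered pair (a, a'):
a = -1: -1--1=0, -1-1=-2, -1-2=-3, -1-7=-8
a = 1: 1--1=2, 1-1=0, 1-2=-1, 1-7=-6
a = 2: 2--1=3, 2-1=1, 2-2=0, 2-7=-5
a = 7: 7--1=8, 7-1=6, 7-2=5, 7-7=0
Collecting distinct values (and noting 0 appears from a-a):
A - A = {-8, -6, -5, -3, -2, -1, 0, 1, 2, 3, 5, 6, 8}
|A - A| = 13

A - A = {-8, -6, -5, -3, -2, -1, 0, 1, 2, 3, 5, 6, 8}


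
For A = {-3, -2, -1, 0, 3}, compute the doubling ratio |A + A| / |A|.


|A| = 5.
Compute A + A by enumerating all 25 pairs.
A + A = {-6, -5, -4, -3, -2, -1, 0, 1, 2, 3, 6}, so |A + A| = 11.
K = |A + A| / |A| = 11/5 (already in lowest terms) ≈ 2.2000.
Reference: AP of size 5 gives K = 9/5 ≈ 1.8000; a fully generic set of size 5 gives K ≈ 3.0000.

|A| = 5, |A + A| = 11, K = 11/5.


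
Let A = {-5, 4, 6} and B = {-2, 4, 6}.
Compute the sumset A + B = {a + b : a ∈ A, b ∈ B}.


A + B = {a + b : a ∈ A, b ∈ B}.
Enumerate all |A|·|B| = 3·3 = 9 pairs (a, b) and collect distinct sums.
a = -5: -5+-2=-7, -5+4=-1, -5+6=1
a = 4: 4+-2=2, 4+4=8, 4+6=10
a = 6: 6+-2=4, 6+4=10, 6+6=12
Collecting distinct sums: A + B = {-7, -1, 1, 2, 4, 8, 10, 12}
|A + B| = 8

A + B = {-7, -1, 1, 2, 4, 8, 10, 12}


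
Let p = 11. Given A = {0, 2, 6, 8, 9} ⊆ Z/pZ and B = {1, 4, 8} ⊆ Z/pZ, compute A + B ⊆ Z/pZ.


Work in Z/11Z: reduce every sum a + b modulo 11.
Enumerate all 15 pairs:
a = 0: 0+1=1, 0+4=4, 0+8=8
a = 2: 2+1=3, 2+4=6, 2+8=10
a = 6: 6+1=7, 6+4=10, 6+8=3
a = 8: 8+1=9, 8+4=1, 8+8=5
a = 9: 9+1=10, 9+4=2, 9+8=6
Distinct residues collected: {1, 2, 3, 4, 5, 6, 7, 8, 9, 10}
|A + B| = 10 (out of 11 total residues).

A + B = {1, 2, 3, 4, 5, 6, 7, 8, 9, 10}


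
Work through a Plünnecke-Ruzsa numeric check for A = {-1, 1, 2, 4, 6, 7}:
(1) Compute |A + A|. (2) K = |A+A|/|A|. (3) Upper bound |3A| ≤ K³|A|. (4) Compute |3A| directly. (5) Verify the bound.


|A| = 6.
Step 1: Compute A + A by enumerating all 36 pairs.
A + A = {-2, 0, 1, 2, 3, 4, 5, 6, 7, 8, 9, 10, 11, 12, 13, 14}, so |A + A| = 16.
Step 2: Doubling constant K = |A + A|/|A| = 16/6 = 16/6 ≈ 2.6667.
Step 3: Plünnecke-Ruzsa gives |3A| ≤ K³·|A| = (2.6667)³ · 6 ≈ 113.7778.
Step 4: Compute 3A = A + A + A directly by enumerating all triples (a,b,c) ∈ A³; |3A| = 24.
Step 5: Check 24 ≤ 113.7778? Yes ✓.

K = 16/6, Plünnecke-Ruzsa bound K³|A| ≈ 113.7778, |3A| = 24, inequality holds.


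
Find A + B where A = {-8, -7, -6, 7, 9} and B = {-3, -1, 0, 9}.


A + B = {a + b : a ∈ A, b ∈ B}.
Enumerate all |A|·|B| = 5·4 = 20 pairs (a, b) and collect distinct sums.
a = -8: -8+-3=-11, -8+-1=-9, -8+0=-8, -8+9=1
a = -7: -7+-3=-10, -7+-1=-8, -7+0=-7, -7+9=2
a = -6: -6+-3=-9, -6+-1=-7, -6+0=-6, -6+9=3
a = 7: 7+-3=4, 7+-1=6, 7+0=7, 7+9=16
a = 9: 9+-3=6, 9+-1=8, 9+0=9, 9+9=18
Collecting distinct sums: A + B = {-11, -10, -9, -8, -7, -6, 1, 2, 3, 4, 6, 7, 8, 9, 16, 18}
|A + B| = 16

A + B = {-11, -10, -9, -8, -7, -6, 1, 2, 3, 4, 6, 7, 8, 9, 16, 18}


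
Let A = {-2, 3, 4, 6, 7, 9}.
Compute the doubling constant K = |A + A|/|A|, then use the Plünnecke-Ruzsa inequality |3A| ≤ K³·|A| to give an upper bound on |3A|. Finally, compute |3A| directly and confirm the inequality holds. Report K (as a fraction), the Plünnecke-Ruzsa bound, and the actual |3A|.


|A| = 6.
Step 1: Compute A + A by enumerating all 36 pairs.
A + A = {-4, 1, 2, 4, 5, 6, 7, 8, 9, 10, 11, 12, 13, 14, 15, 16, 18}, so |A + A| = 17.
Step 2: Doubling constant K = |A + A|/|A| = 17/6 = 17/6 ≈ 2.8333.
Step 3: Plünnecke-Ruzsa gives |3A| ≤ K³·|A| = (2.8333)³ · 6 ≈ 136.4722.
Step 4: Compute 3A = A + A + A directly by enumerating all triples (a,b,c) ∈ A³; |3A| = 28.
Step 5: Check 28 ≤ 136.4722? Yes ✓.

K = 17/6, Plünnecke-Ruzsa bound K³|A| ≈ 136.4722, |3A| = 28, inequality holds.


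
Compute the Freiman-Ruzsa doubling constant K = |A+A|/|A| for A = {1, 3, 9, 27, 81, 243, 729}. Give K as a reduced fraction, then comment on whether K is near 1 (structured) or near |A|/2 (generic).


|A| = 7.
Compute A + A by enumerating all 49 pairs.
A + A = {2, 4, 6, 10, 12, 18, 28, 30, 36, 54, 82, 84, 90, 108, 162, 244, 246, 252, 270, 324, 486, 730, 732, 738, 756, 810, 972, 1458}, so |A + A| = 28.
K = |A + A| / |A| = 28/7 = 4/1 ≈ 4.0000.
Reference: AP of size 7 gives K = 13/7 ≈ 1.8571; a fully generic set of size 7 gives K ≈ 4.0000.

|A| = 7, |A + A| = 28, K = 28/7 = 4/1.


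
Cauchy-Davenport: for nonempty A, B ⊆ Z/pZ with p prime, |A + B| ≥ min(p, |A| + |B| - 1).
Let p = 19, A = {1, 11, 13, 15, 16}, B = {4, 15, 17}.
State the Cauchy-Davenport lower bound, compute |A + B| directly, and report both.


Cauchy-Davenport: |A + B| ≥ min(p, |A| + |B| - 1) for A, B nonempty in Z/pZ.
|A| = 5, |B| = 3, p = 19.
CD lower bound = min(19, 5 + 3 - 1) = min(19, 7) = 7.
Compute A + B mod 19 directly:
a = 1: 1+4=5, 1+15=16, 1+17=18
a = 11: 11+4=15, 11+15=7, 11+17=9
a = 13: 13+4=17, 13+15=9, 13+17=11
a = 15: 15+4=0, 15+15=11, 15+17=13
a = 16: 16+4=1, 16+15=12, 16+17=14
A + B = {0, 1, 5, 7, 9, 11, 12, 13, 14, 15, 16, 17, 18}, so |A + B| = 13.
Verify: 13 ≥ 7? Yes ✓.

CD lower bound = 7, actual |A + B| = 13.


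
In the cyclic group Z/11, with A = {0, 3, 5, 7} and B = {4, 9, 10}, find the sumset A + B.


Work in Z/11Z: reduce every sum a + b modulo 11.
Enumerate all 12 pairs:
a = 0: 0+4=4, 0+9=9, 0+10=10
a = 3: 3+4=7, 3+9=1, 3+10=2
a = 5: 5+4=9, 5+9=3, 5+10=4
a = 7: 7+4=0, 7+9=5, 7+10=6
Distinct residues collected: {0, 1, 2, 3, 4, 5, 6, 7, 9, 10}
|A + B| = 10 (out of 11 total residues).

A + B = {0, 1, 2, 3, 4, 5, 6, 7, 9, 10}


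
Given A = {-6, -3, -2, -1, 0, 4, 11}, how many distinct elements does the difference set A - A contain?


A - A = {a - a' : a, a' ∈ A}; |A| = 7.
Bounds: 2|A|-1 ≤ |A - A| ≤ |A|² - |A| + 1, i.e. 13 ≤ |A - A| ≤ 43.
Note: 0 ∈ A - A always (from a - a). The set is symmetric: if d ∈ A - A then -d ∈ A - A.
Enumerate nonzero differences d = a - a' with a > a' (then include -d):
Positive differences: {1, 2, 3, 4, 5, 6, 7, 10, 11, 12, 13, 14, 17}
Full difference set: {0} ∪ (positive diffs) ∪ (negative diffs).
|A - A| = 1 + 2·13 = 27 (matches direct enumeration: 27).

|A - A| = 27


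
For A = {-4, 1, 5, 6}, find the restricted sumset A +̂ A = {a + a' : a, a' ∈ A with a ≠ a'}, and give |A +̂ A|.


Restricted sumset: A +̂ A = {a + a' : a ∈ A, a' ∈ A, a ≠ a'}.
Equivalently, take A + A and drop any sum 2a that is achievable ONLY as a + a for a ∈ A (i.e. sums representable only with equal summands).
Enumerate pairs (a, a') with a < a' (symmetric, so each unordered pair gives one sum; this covers all a ≠ a'):
  -4 + 1 = -3
  -4 + 5 = 1
  -4 + 6 = 2
  1 + 5 = 6
  1 + 6 = 7
  5 + 6 = 11
Collected distinct sums: {-3, 1, 2, 6, 7, 11}
|A +̂ A| = 6
(Reference bound: |A +̂ A| ≥ 2|A| - 3 for |A| ≥ 2, with |A| = 4 giving ≥ 5.)

|A +̂ A| = 6


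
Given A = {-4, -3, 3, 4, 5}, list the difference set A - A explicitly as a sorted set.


A - A = {a - a' : a, a' ∈ A}.
Compute a - a' for each ordered pair (a, a'):
a = -4: -4--4=0, -4--3=-1, -4-3=-7, -4-4=-8, -4-5=-9
a = -3: -3--4=1, -3--3=0, -3-3=-6, -3-4=-7, -3-5=-8
a = 3: 3--4=7, 3--3=6, 3-3=0, 3-4=-1, 3-5=-2
a = 4: 4--4=8, 4--3=7, 4-3=1, 4-4=0, 4-5=-1
a = 5: 5--4=9, 5--3=8, 5-3=2, 5-4=1, 5-5=0
Collecting distinct values (and noting 0 appears from a-a):
A - A = {-9, -8, -7, -6, -2, -1, 0, 1, 2, 6, 7, 8, 9}
|A - A| = 13

A - A = {-9, -8, -7, -6, -2, -1, 0, 1, 2, 6, 7, 8, 9}


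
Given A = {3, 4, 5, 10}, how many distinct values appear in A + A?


A + A = {a + a' : a, a' ∈ A}; |A| = 4.
General bounds: 2|A| - 1 ≤ |A + A| ≤ |A|(|A|+1)/2, i.e. 7 ≤ |A + A| ≤ 10.
Lower bound 2|A|-1 is attained iff A is an arithmetic progression.
Enumerate sums a + a' for a ≤ a' (symmetric, so this suffices):
a = 3: 3+3=6, 3+4=7, 3+5=8, 3+10=13
a = 4: 4+4=8, 4+5=9, 4+10=14
a = 5: 5+5=10, 5+10=15
a = 10: 10+10=20
Distinct sums: {6, 7, 8, 9, 10, 13, 14, 15, 20}
|A + A| = 9

|A + A| = 9


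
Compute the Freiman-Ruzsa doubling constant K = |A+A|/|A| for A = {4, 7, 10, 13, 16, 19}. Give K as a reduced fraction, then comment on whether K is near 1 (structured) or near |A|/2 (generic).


|A| = 6.
Compute A + A by enumerating all 36 pairs.
A + A = {8, 11, 14, 17, 20, 23, 26, 29, 32, 35, 38}, so |A + A| = 11.
K = |A + A| / |A| = 11/6 (already in lowest terms) ≈ 1.8333.
Reference: AP of size 6 gives K = 11/6 ≈ 1.8333; a fully generic set of size 6 gives K ≈ 3.5000.

|A| = 6, |A + A| = 11, K = 11/6.


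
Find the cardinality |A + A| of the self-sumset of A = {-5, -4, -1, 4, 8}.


A + A = {a + a' : a, a' ∈ A}; |A| = 5.
General bounds: 2|A| - 1 ≤ |A + A| ≤ |A|(|A|+1)/2, i.e. 9 ≤ |A + A| ≤ 15.
Lower bound 2|A|-1 is attained iff A is an arithmetic progression.
Enumerate sums a + a' for a ≤ a' (symmetric, so this suffices):
a = -5: -5+-5=-10, -5+-4=-9, -5+-1=-6, -5+4=-1, -5+8=3
a = -4: -4+-4=-8, -4+-1=-5, -4+4=0, -4+8=4
a = -1: -1+-1=-2, -1+4=3, -1+8=7
a = 4: 4+4=8, 4+8=12
a = 8: 8+8=16
Distinct sums: {-10, -9, -8, -6, -5, -2, -1, 0, 3, 4, 7, 8, 12, 16}
|A + A| = 14

|A + A| = 14


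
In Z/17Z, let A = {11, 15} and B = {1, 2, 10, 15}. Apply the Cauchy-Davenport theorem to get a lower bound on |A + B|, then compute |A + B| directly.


Cauchy-Davenport: |A + B| ≥ min(p, |A| + |B| - 1) for A, B nonempty in Z/pZ.
|A| = 2, |B| = 4, p = 17.
CD lower bound = min(17, 2 + 4 - 1) = min(17, 5) = 5.
Compute A + B mod 17 directly:
a = 11: 11+1=12, 11+2=13, 11+10=4, 11+15=9
a = 15: 15+1=16, 15+2=0, 15+10=8, 15+15=13
A + B = {0, 4, 8, 9, 12, 13, 16}, so |A + B| = 7.
Verify: 7 ≥ 5? Yes ✓.

CD lower bound = 5, actual |A + B| = 7.


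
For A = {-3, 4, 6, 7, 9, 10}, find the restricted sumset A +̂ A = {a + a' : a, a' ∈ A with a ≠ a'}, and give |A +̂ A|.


Restricted sumset: A +̂ A = {a + a' : a ∈ A, a' ∈ A, a ≠ a'}.
Equivalently, take A + A and drop any sum 2a that is achievable ONLY as a + a for a ∈ A (i.e. sums representable only with equal summands).
Enumerate pairs (a, a') with a < a' (symmetric, so each unordered pair gives one sum; this covers all a ≠ a'):
  -3 + 4 = 1
  -3 + 6 = 3
  -3 + 7 = 4
  -3 + 9 = 6
  -3 + 10 = 7
  4 + 6 = 10
  4 + 7 = 11
  4 + 9 = 13
  4 + 10 = 14
  6 + 7 = 13
  6 + 9 = 15
  6 + 10 = 16
  7 + 9 = 16
  7 + 10 = 17
  9 + 10 = 19
Collected distinct sums: {1, 3, 4, 6, 7, 10, 11, 13, 14, 15, 16, 17, 19}
|A +̂ A| = 13
(Reference bound: |A +̂ A| ≥ 2|A| - 3 for |A| ≥ 2, with |A| = 6 giving ≥ 9.)

|A +̂ A| = 13


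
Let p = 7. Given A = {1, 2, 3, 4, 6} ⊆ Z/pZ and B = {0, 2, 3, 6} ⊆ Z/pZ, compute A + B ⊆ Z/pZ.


Work in Z/7Z: reduce every sum a + b modulo 7.
Enumerate all 20 pairs:
a = 1: 1+0=1, 1+2=3, 1+3=4, 1+6=0
a = 2: 2+0=2, 2+2=4, 2+3=5, 2+6=1
a = 3: 3+0=3, 3+2=5, 3+3=6, 3+6=2
a = 4: 4+0=4, 4+2=6, 4+3=0, 4+6=3
a = 6: 6+0=6, 6+2=1, 6+3=2, 6+6=5
Distinct residues collected: {0, 1, 2, 3, 4, 5, 6}
|A + B| = 7 (out of 7 total residues).

A + B = {0, 1, 2, 3, 4, 5, 6}


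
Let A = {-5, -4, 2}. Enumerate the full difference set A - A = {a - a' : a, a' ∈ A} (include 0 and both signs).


A - A = {a - a' : a, a' ∈ A}.
Compute a - a' for each ordered pair (a, a'):
a = -5: -5--5=0, -5--4=-1, -5-2=-7
a = -4: -4--5=1, -4--4=0, -4-2=-6
a = 2: 2--5=7, 2--4=6, 2-2=0
Collecting distinct values (and noting 0 appears from a-a):
A - A = {-7, -6, -1, 0, 1, 6, 7}
|A - A| = 7

A - A = {-7, -6, -1, 0, 1, 6, 7}


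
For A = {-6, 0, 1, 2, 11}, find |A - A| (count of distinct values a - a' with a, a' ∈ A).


A - A = {a - a' : a, a' ∈ A}; |A| = 5.
Bounds: 2|A|-1 ≤ |A - A| ≤ |A|² - |A| + 1, i.e. 9 ≤ |A - A| ≤ 21.
Note: 0 ∈ A - A always (from a - a). The set is symmetric: if d ∈ A - A then -d ∈ A - A.
Enumerate nonzero differences d = a - a' with a > a' (then include -d):
Positive differences: {1, 2, 6, 7, 8, 9, 10, 11, 17}
Full difference set: {0} ∪ (positive diffs) ∪ (negative diffs).
|A - A| = 1 + 2·9 = 19 (matches direct enumeration: 19).

|A - A| = 19


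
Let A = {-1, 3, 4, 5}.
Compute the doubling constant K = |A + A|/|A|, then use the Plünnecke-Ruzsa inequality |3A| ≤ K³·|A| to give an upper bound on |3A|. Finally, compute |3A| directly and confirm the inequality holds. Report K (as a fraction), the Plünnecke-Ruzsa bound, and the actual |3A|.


|A| = 4.
Step 1: Compute A + A by enumerating all 16 pairs.
A + A = {-2, 2, 3, 4, 6, 7, 8, 9, 10}, so |A + A| = 9.
Step 2: Doubling constant K = |A + A|/|A| = 9/4 = 9/4 ≈ 2.2500.
Step 3: Plünnecke-Ruzsa gives |3A| ≤ K³·|A| = (2.2500)³ · 4 ≈ 45.5625.
Step 4: Compute 3A = A + A + A directly by enumerating all triples (a,b,c) ∈ A³; |3A| = 15.
Step 5: Check 15 ≤ 45.5625? Yes ✓.

K = 9/4, Plünnecke-Ruzsa bound K³|A| ≈ 45.5625, |3A| = 15, inequality holds.


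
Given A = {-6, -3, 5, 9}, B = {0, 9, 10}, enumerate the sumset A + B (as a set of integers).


A + B = {a + b : a ∈ A, b ∈ B}.
Enumerate all |A|·|B| = 4·3 = 12 pairs (a, b) and collect distinct sums.
a = -6: -6+0=-6, -6+9=3, -6+10=4
a = -3: -3+0=-3, -3+9=6, -3+10=7
a = 5: 5+0=5, 5+9=14, 5+10=15
a = 9: 9+0=9, 9+9=18, 9+10=19
Collecting distinct sums: A + B = {-6, -3, 3, 4, 5, 6, 7, 9, 14, 15, 18, 19}
|A + B| = 12

A + B = {-6, -3, 3, 4, 5, 6, 7, 9, 14, 15, 18, 19}


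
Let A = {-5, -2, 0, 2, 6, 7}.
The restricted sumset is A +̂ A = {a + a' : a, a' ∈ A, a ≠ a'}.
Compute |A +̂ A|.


Restricted sumset: A +̂ A = {a + a' : a ∈ A, a' ∈ A, a ≠ a'}.
Equivalently, take A + A and drop any sum 2a that is achievable ONLY as a + a for a ∈ A (i.e. sums representable only with equal summands).
Enumerate pairs (a, a') with a < a' (symmetric, so each unordered pair gives one sum; this covers all a ≠ a'):
  -5 + -2 = -7
  -5 + 0 = -5
  -5 + 2 = -3
  -5 + 6 = 1
  -5 + 7 = 2
  -2 + 0 = -2
  -2 + 2 = 0
  -2 + 6 = 4
  -2 + 7 = 5
  0 + 2 = 2
  0 + 6 = 6
  0 + 7 = 7
  2 + 6 = 8
  2 + 7 = 9
  6 + 7 = 13
Collected distinct sums: {-7, -5, -3, -2, 0, 1, 2, 4, 5, 6, 7, 8, 9, 13}
|A +̂ A| = 14
(Reference bound: |A +̂ A| ≥ 2|A| - 3 for |A| ≥ 2, with |A| = 6 giving ≥ 9.)

|A +̂ A| = 14


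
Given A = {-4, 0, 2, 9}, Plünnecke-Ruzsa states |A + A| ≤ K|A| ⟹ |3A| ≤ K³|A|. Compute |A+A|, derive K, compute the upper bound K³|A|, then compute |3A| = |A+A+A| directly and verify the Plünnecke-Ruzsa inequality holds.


|A| = 4.
Step 1: Compute A + A by enumerating all 16 pairs.
A + A = {-8, -4, -2, 0, 2, 4, 5, 9, 11, 18}, so |A + A| = 10.
Step 2: Doubling constant K = |A + A|/|A| = 10/4 = 10/4 ≈ 2.5000.
Step 3: Plünnecke-Ruzsa gives |3A| ≤ K³·|A| = (2.5000)³ · 4 ≈ 62.5000.
Step 4: Compute 3A = A + A + A directly by enumerating all triples (a,b,c) ∈ A³; |3A| = 19.
Step 5: Check 19 ≤ 62.5000? Yes ✓.

K = 10/4, Plünnecke-Ruzsa bound K³|A| ≈ 62.5000, |3A| = 19, inequality holds.


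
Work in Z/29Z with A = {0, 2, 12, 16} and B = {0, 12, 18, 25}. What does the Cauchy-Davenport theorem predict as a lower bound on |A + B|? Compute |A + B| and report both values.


Cauchy-Davenport: |A + B| ≥ min(p, |A| + |B| - 1) for A, B nonempty in Z/pZ.
|A| = 4, |B| = 4, p = 29.
CD lower bound = min(29, 4 + 4 - 1) = min(29, 7) = 7.
Compute A + B mod 29 directly:
a = 0: 0+0=0, 0+12=12, 0+18=18, 0+25=25
a = 2: 2+0=2, 2+12=14, 2+18=20, 2+25=27
a = 12: 12+0=12, 12+12=24, 12+18=1, 12+25=8
a = 16: 16+0=16, 16+12=28, 16+18=5, 16+25=12
A + B = {0, 1, 2, 5, 8, 12, 14, 16, 18, 20, 24, 25, 27, 28}, so |A + B| = 14.
Verify: 14 ≥ 7? Yes ✓.

CD lower bound = 7, actual |A + B| = 14.


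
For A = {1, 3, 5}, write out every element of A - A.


A - A = {a - a' : a, a' ∈ A}.
Compute a - a' for each ordered pair (a, a'):
a = 1: 1-1=0, 1-3=-2, 1-5=-4
a = 3: 3-1=2, 3-3=0, 3-5=-2
a = 5: 5-1=4, 5-3=2, 5-5=0
Collecting distinct values (and noting 0 appears from a-a):
A - A = {-4, -2, 0, 2, 4}
|A - A| = 5

A - A = {-4, -2, 0, 2, 4}


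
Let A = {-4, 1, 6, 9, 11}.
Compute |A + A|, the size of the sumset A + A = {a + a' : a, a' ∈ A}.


A + A = {a + a' : a, a' ∈ A}; |A| = 5.
General bounds: 2|A| - 1 ≤ |A + A| ≤ |A|(|A|+1)/2, i.e. 9 ≤ |A + A| ≤ 15.
Lower bound 2|A|-1 is attained iff A is an arithmetic progression.
Enumerate sums a + a' for a ≤ a' (symmetric, so this suffices):
a = -4: -4+-4=-8, -4+1=-3, -4+6=2, -4+9=5, -4+11=7
a = 1: 1+1=2, 1+6=7, 1+9=10, 1+11=12
a = 6: 6+6=12, 6+9=15, 6+11=17
a = 9: 9+9=18, 9+11=20
a = 11: 11+11=22
Distinct sums: {-8, -3, 2, 5, 7, 10, 12, 15, 17, 18, 20, 22}
|A + A| = 12

|A + A| = 12


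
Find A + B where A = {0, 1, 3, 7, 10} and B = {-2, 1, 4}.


A + B = {a + b : a ∈ A, b ∈ B}.
Enumerate all |A|·|B| = 5·3 = 15 pairs (a, b) and collect distinct sums.
a = 0: 0+-2=-2, 0+1=1, 0+4=4
a = 1: 1+-2=-1, 1+1=2, 1+4=5
a = 3: 3+-2=1, 3+1=4, 3+4=7
a = 7: 7+-2=5, 7+1=8, 7+4=11
a = 10: 10+-2=8, 10+1=11, 10+4=14
Collecting distinct sums: A + B = {-2, -1, 1, 2, 4, 5, 7, 8, 11, 14}
|A + B| = 10

A + B = {-2, -1, 1, 2, 4, 5, 7, 8, 11, 14}


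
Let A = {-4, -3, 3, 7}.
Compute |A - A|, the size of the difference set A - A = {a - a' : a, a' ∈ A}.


A - A = {a - a' : a, a' ∈ A}; |A| = 4.
Bounds: 2|A|-1 ≤ |A - A| ≤ |A|² - |A| + 1, i.e. 7 ≤ |A - A| ≤ 13.
Note: 0 ∈ A - A always (from a - a). The set is symmetric: if d ∈ A - A then -d ∈ A - A.
Enumerate nonzero differences d = a - a' with a > a' (then include -d):
Positive differences: {1, 4, 6, 7, 10, 11}
Full difference set: {0} ∪ (positive diffs) ∪ (negative diffs).
|A - A| = 1 + 2·6 = 13 (matches direct enumeration: 13).

|A - A| = 13


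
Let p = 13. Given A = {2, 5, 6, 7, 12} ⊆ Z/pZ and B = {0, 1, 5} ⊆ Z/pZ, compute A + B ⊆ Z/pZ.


Work in Z/13Z: reduce every sum a + b modulo 13.
Enumerate all 15 pairs:
a = 2: 2+0=2, 2+1=3, 2+5=7
a = 5: 5+0=5, 5+1=6, 5+5=10
a = 6: 6+0=6, 6+1=7, 6+5=11
a = 7: 7+0=7, 7+1=8, 7+5=12
a = 12: 12+0=12, 12+1=0, 12+5=4
Distinct residues collected: {0, 2, 3, 4, 5, 6, 7, 8, 10, 11, 12}
|A + B| = 11 (out of 13 total residues).

A + B = {0, 2, 3, 4, 5, 6, 7, 8, 10, 11, 12}


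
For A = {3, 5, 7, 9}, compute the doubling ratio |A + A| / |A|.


|A| = 4.
Compute A + A by enumerating all 16 pairs.
A + A = {6, 8, 10, 12, 14, 16, 18}, so |A + A| = 7.
K = |A + A| / |A| = 7/4 (already in lowest terms) ≈ 1.7500.
Reference: AP of size 4 gives K = 7/4 ≈ 1.7500; a fully generic set of size 4 gives K ≈ 2.5000.

|A| = 4, |A + A| = 7, K = 7/4.


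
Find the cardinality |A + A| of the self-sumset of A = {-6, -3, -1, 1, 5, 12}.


A + A = {a + a' : a, a' ∈ A}; |A| = 6.
General bounds: 2|A| - 1 ≤ |A + A| ≤ |A|(|A|+1)/2, i.e. 11 ≤ |A + A| ≤ 21.
Lower bound 2|A|-1 is attained iff A is an arithmetic progression.
Enumerate sums a + a' for a ≤ a' (symmetric, so this suffices):
a = -6: -6+-6=-12, -6+-3=-9, -6+-1=-7, -6+1=-5, -6+5=-1, -6+12=6
a = -3: -3+-3=-6, -3+-1=-4, -3+1=-2, -3+5=2, -3+12=9
a = -1: -1+-1=-2, -1+1=0, -1+5=4, -1+12=11
a = 1: 1+1=2, 1+5=6, 1+12=13
a = 5: 5+5=10, 5+12=17
a = 12: 12+12=24
Distinct sums: {-12, -9, -7, -6, -5, -4, -2, -1, 0, 2, 4, 6, 9, 10, 11, 13, 17, 24}
|A + A| = 18

|A + A| = 18


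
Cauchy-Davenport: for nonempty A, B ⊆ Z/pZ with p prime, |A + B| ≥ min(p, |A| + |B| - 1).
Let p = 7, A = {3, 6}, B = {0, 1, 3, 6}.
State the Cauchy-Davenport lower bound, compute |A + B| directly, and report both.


Cauchy-Davenport: |A + B| ≥ min(p, |A| + |B| - 1) for A, B nonempty in Z/pZ.
|A| = 2, |B| = 4, p = 7.
CD lower bound = min(7, 2 + 4 - 1) = min(7, 5) = 5.
Compute A + B mod 7 directly:
a = 3: 3+0=3, 3+1=4, 3+3=6, 3+6=2
a = 6: 6+0=6, 6+1=0, 6+3=2, 6+6=5
A + B = {0, 2, 3, 4, 5, 6}, so |A + B| = 6.
Verify: 6 ≥ 5? Yes ✓.

CD lower bound = 5, actual |A + B| = 6.


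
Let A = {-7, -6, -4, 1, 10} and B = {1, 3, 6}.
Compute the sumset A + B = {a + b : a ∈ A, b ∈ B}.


A + B = {a + b : a ∈ A, b ∈ B}.
Enumerate all |A|·|B| = 5·3 = 15 pairs (a, b) and collect distinct sums.
a = -7: -7+1=-6, -7+3=-4, -7+6=-1
a = -6: -6+1=-5, -6+3=-3, -6+6=0
a = -4: -4+1=-3, -4+3=-1, -4+6=2
a = 1: 1+1=2, 1+3=4, 1+6=7
a = 10: 10+1=11, 10+3=13, 10+6=16
Collecting distinct sums: A + B = {-6, -5, -4, -3, -1, 0, 2, 4, 7, 11, 13, 16}
|A + B| = 12

A + B = {-6, -5, -4, -3, -1, 0, 2, 4, 7, 11, 13, 16}


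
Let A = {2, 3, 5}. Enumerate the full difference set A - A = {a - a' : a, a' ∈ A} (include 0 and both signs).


A - A = {a - a' : a, a' ∈ A}.
Compute a - a' for each ordered pair (a, a'):
a = 2: 2-2=0, 2-3=-1, 2-5=-3
a = 3: 3-2=1, 3-3=0, 3-5=-2
a = 5: 5-2=3, 5-3=2, 5-5=0
Collecting distinct values (and noting 0 appears from a-a):
A - A = {-3, -2, -1, 0, 1, 2, 3}
|A - A| = 7

A - A = {-3, -2, -1, 0, 1, 2, 3}


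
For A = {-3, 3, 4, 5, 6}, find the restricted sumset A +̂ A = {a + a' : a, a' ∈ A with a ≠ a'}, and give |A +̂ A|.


Restricted sumset: A +̂ A = {a + a' : a ∈ A, a' ∈ A, a ≠ a'}.
Equivalently, take A + A and drop any sum 2a that is achievable ONLY as a + a for a ∈ A (i.e. sums representable only with equal summands).
Enumerate pairs (a, a') with a < a' (symmetric, so each unordered pair gives one sum; this covers all a ≠ a'):
  -3 + 3 = 0
  -3 + 4 = 1
  -3 + 5 = 2
  -3 + 6 = 3
  3 + 4 = 7
  3 + 5 = 8
  3 + 6 = 9
  4 + 5 = 9
  4 + 6 = 10
  5 + 6 = 11
Collected distinct sums: {0, 1, 2, 3, 7, 8, 9, 10, 11}
|A +̂ A| = 9
(Reference bound: |A +̂ A| ≥ 2|A| - 3 for |A| ≥ 2, with |A| = 5 giving ≥ 7.)

|A +̂ A| = 9


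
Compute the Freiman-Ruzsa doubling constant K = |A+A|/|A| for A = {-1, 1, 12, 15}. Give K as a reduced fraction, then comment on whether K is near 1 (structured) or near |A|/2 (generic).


|A| = 4.
Compute A + A by enumerating all 16 pairs.
A + A = {-2, 0, 2, 11, 13, 14, 16, 24, 27, 30}, so |A + A| = 10.
K = |A + A| / |A| = 10/4 = 5/2 ≈ 2.5000.
Reference: AP of size 4 gives K = 7/4 ≈ 1.7500; a fully generic set of size 4 gives K ≈ 2.5000.

|A| = 4, |A + A| = 10, K = 10/4 = 5/2.


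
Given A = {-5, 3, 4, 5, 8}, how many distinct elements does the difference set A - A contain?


A - A = {a - a' : a, a' ∈ A}; |A| = 5.
Bounds: 2|A|-1 ≤ |A - A| ≤ |A|² - |A| + 1, i.e. 9 ≤ |A - A| ≤ 21.
Note: 0 ∈ A - A always (from a - a). The set is symmetric: if d ∈ A - A then -d ∈ A - A.
Enumerate nonzero differences d = a - a' with a > a' (then include -d):
Positive differences: {1, 2, 3, 4, 5, 8, 9, 10, 13}
Full difference set: {0} ∪ (positive diffs) ∪ (negative diffs).
|A - A| = 1 + 2·9 = 19 (matches direct enumeration: 19).

|A - A| = 19


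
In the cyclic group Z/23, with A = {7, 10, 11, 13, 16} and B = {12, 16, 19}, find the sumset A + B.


Work in Z/23Z: reduce every sum a + b modulo 23.
Enumerate all 15 pairs:
a = 7: 7+12=19, 7+16=0, 7+19=3
a = 10: 10+12=22, 10+16=3, 10+19=6
a = 11: 11+12=0, 11+16=4, 11+19=7
a = 13: 13+12=2, 13+16=6, 13+19=9
a = 16: 16+12=5, 16+16=9, 16+19=12
Distinct residues collected: {0, 2, 3, 4, 5, 6, 7, 9, 12, 19, 22}
|A + B| = 11 (out of 23 total residues).

A + B = {0, 2, 3, 4, 5, 6, 7, 9, 12, 19, 22}


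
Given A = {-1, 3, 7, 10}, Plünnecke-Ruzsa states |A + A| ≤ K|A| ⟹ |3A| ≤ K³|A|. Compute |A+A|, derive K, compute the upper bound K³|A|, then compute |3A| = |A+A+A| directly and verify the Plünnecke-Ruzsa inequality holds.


|A| = 4.
Step 1: Compute A + A by enumerating all 16 pairs.
A + A = {-2, 2, 6, 9, 10, 13, 14, 17, 20}, so |A + A| = 9.
Step 2: Doubling constant K = |A + A|/|A| = 9/4 = 9/4 ≈ 2.2500.
Step 3: Plünnecke-Ruzsa gives |3A| ≤ K³·|A| = (2.2500)³ · 4 ≈ 45.5625.
Step 4: Compute 3A = A + A + A directly by enumerating all triples (a,b,c) ∈ A³; |3A| = 16.
Step 5: Check 16 ≤ 45.5625? Yes ✓.

K = 9/4, Plünnecke-Ruzsa bound K³|A| ≈ 45.5625, |3A| = 16, inequality holds.


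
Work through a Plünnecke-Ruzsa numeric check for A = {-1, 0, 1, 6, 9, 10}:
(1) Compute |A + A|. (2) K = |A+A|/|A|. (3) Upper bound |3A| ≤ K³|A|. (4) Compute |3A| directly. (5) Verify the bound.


|A| = 6.
Step 1: Compute A + A by enumerating all 36 pairs.
A + A = {-2, -1, 0, 1, 2, 5, 6, 7, 8, 9, 10, 11, 12, 15, 16, 18, 19, 20}, so |A + A| = 18.
Step 2: Doubling constant K = |A + A|/|A| = 18/6 = 18/6 ≈ 3.0000.
Step 3: Plünnecke-Ruzsa gives |3A| ≤ K³·|A| = (3.0000)³ · 6 ≈ 162.0000.
Step 4: Compute 3A = A + A + A directly by enumerating all triples (a,b,c) ∈ A³; |3A| = 33.
Step 5: Check 33 ≤ 162.0000? Yes ✓.

K = 18/6, Plünnecke-Ruzsa bound K³|A| ≈ 162.0000, |3A| = 33, inequality holds.


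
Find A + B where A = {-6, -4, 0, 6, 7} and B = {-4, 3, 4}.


A + B = {a + b : a ∈ A, b ∈ B}.
Enumerate all |A|·|B| = 5·3 = 15 pairs (a, b) and collect distinct sums.
a = -6: -6+-4=-10, -6+3=-3, -6+4=-2
a = -4: -4+-4=-8, -4+3=-1, -4+4=0
a = 0: 0+-4=-4, 0+3=3, 0+4=4
a = 6: 6+-4=2, 6+3=9, 6+4=10
a = 7: 7+-4=3, 7+3=10, 7+4=11
Collecting distinct sums: A + B = {-10, -8, -4, -3, -2, -1, 0, 2, 3, 4, 9, 10, 11}
|A + B| = 13

A + B = {-10, -8, -4, -3, -2, -1, 0, 2, 3, 4, 9, 10, 11}


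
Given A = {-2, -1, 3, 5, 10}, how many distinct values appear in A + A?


A + A = {a + a' : a, a' ∈ A}; |A| = 5.
General bounds: 2|A| - 1 ≤ |A + A| ≤ |A|(|A|+1)/2, i.e. 9 ≤ |A + A| ≤ 15.
Lower bound 2|A|-1 is attained iff A is an arithmetic progression.
Enumerate sums a + a' for a ≤ a' (symmetric, so this suffices):
a = -2: -2+-2=-4, -2+-1=-3, -2+3=1, -2+5=3, -2+10=8
a = -1: -1+-1=-2, -1+3=2, -1+5=4, -1+10=9
a = 3: 3+3=6, 3+5=8, 3+10=13
a = 5: 5+5=10, 5+10=15
a = 10: 10+10=20
Distinct sums: {-4, -3, -2, 1, 2, 3, 4, 6, 8, 9, 10, 13, 15, 20}
|A + A| = 14

|A + A| = 14


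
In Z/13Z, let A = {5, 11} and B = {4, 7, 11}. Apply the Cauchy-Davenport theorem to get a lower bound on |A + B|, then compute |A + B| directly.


Cauchy-Davenport: |A + B| ≥ min(p, |A| + |B| - 1) for A, B nonempty in Z/pZ.
|A| = 2, |B| = 3, p = 13.
CD lower bound = min(13, 2 + 3 - 1) = min(13, 4) = 4.
Compute A + B mod 13 directly:
a = 5: 5+4=9, 5+7=12, 5+11=3
a = 11: 11+4=2, 11+7=5, 11+11=9
A + B = {2, 3, 5, 9, 12}, so |A + B| = 5.
Verify: 5 ≥ 4? Yes ✓.

CD lower bound = 4, actual |A + B| = 5.


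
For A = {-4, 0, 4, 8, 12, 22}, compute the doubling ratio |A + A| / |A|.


|A| = 6.
Compute A + A by enumerating all 36 pairs.
A + A = {-8, -4, 0, 4, 8, 12, 16, 18, 20, 22, 24, 26, 30, 34, 44}, so |A + A| = 15.
K = |A + A| / |A| = 15/6 = 5/2 ≈ 2.5000.
Reference: AP of size 6 gives K = 11/6 ≈ 1.8333; a fully generic set of size 6 gives K ≈ 3.5000.

|A| = 6, |A + A| = 15, K = 15/6 = 5/2.


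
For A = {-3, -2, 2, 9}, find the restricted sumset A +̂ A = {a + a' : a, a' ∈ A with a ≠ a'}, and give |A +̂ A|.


Restricted sumset: A +̂ A = {a + a' : a ∈ A, a' ∈ A, a ≠ a'}.
Equivalently, take A + A and drop any sum 2a that is achievable ONLY as a + a for a ∈ A (i.e. sums representable only with equal summands).
Enumerate pairs (a, a') with a < a' (symmetric, so each unordered pair gives one sum; this covers all a ≠ a'):
  -3 + -2 = -5
  -3 + 2 = -1
  -3 + 9 = 6
  -2 + 2 = 0
  -2 + 9 = 7
  2 + 9 = 11
Collected distinct sums: {-5, -1, 0, 6, 7, 11}
|A +̂ A| = 6
(Reference bound: |A +̂ A| ≥ 2|A| - 3 for |A| ≥ 2, with |A| = 4 giving ≥ 5.)

|A +̂ A| = 6


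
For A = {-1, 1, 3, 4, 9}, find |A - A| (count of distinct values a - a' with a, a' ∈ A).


A - A = {a - a' : a, a' ∈ A}; |A| = 5.
Bounds: 2|A|-1 ≤ |A - A| ≤ |A|² - |A| + 1, i.e. 9 ≤ |A - A| ≤ 21.
Note: 0 ∈ A - A always (from a - a). The set is symmetric: if d ∈ A - A then -d ∈ A - A.
Enumerate nonzero differences d = a - a' with a > a' (then include -d):
Positive differences: {1, 2, 3, 4, 5, 6, 8, 10}
Full difference set: {0} ∪ (positive diffs) ∪ (negative diffs).
|A - A| = 1 + 2·8 = 17 (matches direct enumeration: 17).

|A - A| = 17


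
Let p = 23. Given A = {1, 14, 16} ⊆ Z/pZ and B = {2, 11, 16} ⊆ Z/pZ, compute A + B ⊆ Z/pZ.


Work in Z/23Z: reduce every sum a + b modulo 23.
Enumerate all 9 pairs:
a = 1: 1+2=3, 1+11=12, 1+16=17
a = 14: 14+2=16, 14+11=2, 14+16=7
a = 16: 16+2=18, 16+11=4, 16+16=9
Distinct residues collected: {2, 3, 4, 7, 9, 12, 16, 17, 18}
|A + B| = 9 (out of 23 total residues).

A + B = {2, 3, 4, 7, 9, 12, 16, 17, 18}


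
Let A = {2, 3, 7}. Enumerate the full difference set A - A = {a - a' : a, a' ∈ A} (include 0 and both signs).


A - A = {a - a' : a, a' ∈ A}.
Compute a - a' for each ordered pair (a, a'):
a = 2: 2-2=0, 2-3=-1, 2-7=-5
a = 3: 3-2=1, 3-3=0, 3-7=-4
a = 7: 7-2=5, 7-3=4, 7-7=0
Collecting distinct values (and noting 0 appears from a-a):
A - A = {-5, -4, -1, 0, 1, 4, 5}
|A - A| = 7

A - A = {-5, -4, -1, 0, 1, 4, 5}


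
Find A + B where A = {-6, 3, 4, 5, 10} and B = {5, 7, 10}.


A + B = {a + b : a ∈ A, b ∈ B}.
Enumerate all |A|·|B| = 5·3 = 15 pairs (a, b) and collect distinct sums.
a = -6: -6+5=-1, -6+7=1, -6+10=4
a = 3: 3+5=8, 3+7=10, 3+10=13
a = 4: 4+5=9, 4+7=11, 4+10=14
a = 5: 5+5=10, 5+7=12, 5+10=15
a = 10: 10+5=15, 10+7=17, 10+10=20
Collecting distinct sums: A + B = {-1, 1, 4, 8, 9, 10, 11, 12, 13, 14, 15, 17, 20}
|A + B| = 13

A + B = {-1, 1, 4, 8, 9, 10, 11, 12, 13, 14, 15, 17, 20}


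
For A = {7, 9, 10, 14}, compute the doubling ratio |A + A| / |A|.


|A| = 4.
Compute A + A by enumerating all 16 pairs.
A + A = {14, 16, 17, 18, 19, 20, 21, 23, 24, 28}, so |A + A| = 10.
K = |A + A| / |A| = 10/4 = 5/2 ≈ 2.5000.
Reference: AP of size 4 gives K = 7/4 ≈ 1.7500; a fully generic set of size 4 gives K ≈ 2.5000.

|A| = 4, |A + A| = 10, K = 10/4 = 5/2.


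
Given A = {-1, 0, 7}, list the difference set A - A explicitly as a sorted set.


A - A = {a - a' : a, a' ∈ A}.
Compute a - a' for each ordered pair (a, a'):
a = -1: -1--1=0, -1-0=-1, -1-7=-8
a = 0: 0--1=1, 0-0=0, 0-7=-7
a = 7: 7--1=8, 7-0=7, 7-7=0
Collecting distinct values (and noting 0 appears from a-a):
A - A = {-8, -7, -1, 0, 1, 7, 8}
|A - A| = 7

A - A = {-8, -7, -1, 0, 1, 7, 8}


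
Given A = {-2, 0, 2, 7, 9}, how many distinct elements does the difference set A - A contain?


A - A = {a - a' : a, a' ∈ A}; |A| = 5.
Bounds: 2|A|-1 ≤ |A - A| ≤ |A|² - |A| + 1, i.e. 9 ≤ |A - A| ≤ 21.
Note: 0 ∈ A - A always (from a - a). The set is symmetric: if d ∈ A - A then -d ∈ A - A.
Enumerate nonzero differences d = a - a' with a > a' (then include -d):
Positive differences: {2, 4, 5, 7, 9, 11}
Full difference set: {0} ∪ (positive diffs) ∪ (negative diffs).
|A - A| = 1 + 2·6 = 13 (matches direct enumeration: 13).

|A - A| = 13
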